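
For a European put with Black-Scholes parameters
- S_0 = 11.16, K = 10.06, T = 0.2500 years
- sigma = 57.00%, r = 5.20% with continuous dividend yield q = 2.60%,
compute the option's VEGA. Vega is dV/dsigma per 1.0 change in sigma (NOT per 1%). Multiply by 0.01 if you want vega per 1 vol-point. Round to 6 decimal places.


Answer: Vega = 1.922476

Derivation:
d1 = 0.5294080431; d2 = 0.2444080431
phi(d1) = 0.3467764402; exp(-qT) = 0.9935210793; exp(-rT) = 0.9870841350
Vega = S * exp(-qT) * phi(d1) * sqrt(T) = 11.1600 * 0.9935210793 * 0.3467764402 * 0.5000000000 = 1.922476


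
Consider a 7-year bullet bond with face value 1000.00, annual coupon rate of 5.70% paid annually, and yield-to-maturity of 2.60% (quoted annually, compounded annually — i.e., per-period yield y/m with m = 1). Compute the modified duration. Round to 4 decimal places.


Answer: Modified duration = 5.9111

Derivation:
Coupon per period c = face * coupon_rate / m = 57.000000
Periods per year m = 1; per-period yield y/m = 0.026000
Number of cashflows N = 7
Cashflows (t years, CF_t, discount factor 1/(1+y/m)^(m*t), PV):
  t = 1.0000: CF_t = 57.000000, DF = 0.974659, PV = 55.555556
  t = 2.0000: CF_t = 57.000000, DF = 0.949960, PV = 54.147715
  t = 3.0000: CF_t = 57.000000, DF = 0.925887, PV = 52.775551
  t = 4.0000: CF_t = 57.000000, DF = 0.902424, PV = 51.438159
  t = 5.0000: CF_t = 57.000000, DF = 0.879555, PV = 50.134657
  t = 6.0000: CF_t = 57.000000, DF = 0.857266, PV = 48.864189
  t = 7.0000: CF_t = 1057.000000, DF = 0.835542, PV = 883.168279
Price P = sum_t PV_t = 1196.084104
First compute Macaulay numerator sum_t t * PV_t:
  t * PV_t at t = 1.0000: 55.555556
  t * PV_t at t = 2.0000: 108.295430
  t * PV_t at t = 3.0000: 158.326652
  t * PV_t at t = 4.0000: 205.752634
  t * PV_t at t = 5.0000: 250.673287
  t * PV_t at t = 6.0000: 293.185131
  t * PV_t at t = 7.0000: 6182.177951
Macaulay duration D = 7253.966641 / 1196.084104 = 6.064763
Modified duration = D / (1 + y/m) = 6.064763 / (1 + 0.026000) = 5.911075


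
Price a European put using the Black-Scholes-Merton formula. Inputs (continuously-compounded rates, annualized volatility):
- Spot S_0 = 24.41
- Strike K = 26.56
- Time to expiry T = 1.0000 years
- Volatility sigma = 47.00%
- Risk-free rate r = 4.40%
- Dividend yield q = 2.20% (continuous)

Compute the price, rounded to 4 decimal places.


d1 = (ln(S/K) + (r - q + 0.5*sigma^2) * T) / (sigma * sqrt(T)) = 0.10220545
d2 = d1 - sigma * sqrt(T) = -0.36779455
exp(-rT) = 0.95695396; exp(-qT) = 0.97824024
P = K * exp(-rT) * N(-d2) - S_0 * exp(-qT) * N(-d1)
N(-d1) = 0.45929680; N(-d2) = 0.64348678
P = 26.5600 * 0.95695396 * 0.64348678 - 24.4100 * 0.97824024 * 0.45929680 = 5.3878

Answer: Price = 5.3878


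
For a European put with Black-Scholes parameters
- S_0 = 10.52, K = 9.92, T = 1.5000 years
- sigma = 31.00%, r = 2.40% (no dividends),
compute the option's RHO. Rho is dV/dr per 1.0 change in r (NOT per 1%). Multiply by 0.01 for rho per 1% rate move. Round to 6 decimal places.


Answer: Rho = -6.835505

Derivation:
d1 = 0.4393285911; d2 = 0.0596576809
phi(d1) = 0.3622417984; exp(-qT) = 1.0000000000; exp(-rT) = 0.9646402935
N(-d2) = 0.4762141387
Rho = -K*T*exp(-rT)*N(-d2) = -9.9200 * 1.5000 * 0.9646402935 * 0.4762141387 = -6.835505


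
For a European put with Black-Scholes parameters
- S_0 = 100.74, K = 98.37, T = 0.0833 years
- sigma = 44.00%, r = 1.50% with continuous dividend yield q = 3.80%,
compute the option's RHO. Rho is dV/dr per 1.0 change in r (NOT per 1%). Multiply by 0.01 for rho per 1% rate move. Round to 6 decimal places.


d1 = 0.2358785008; d2 = 0.1088868476
phi(d1) = 0.3879969242; exp(-qT) = 0.9968396046; exp(-rT) = 0.9987512803
N(-d2) = 0.4566461194
Rho = -K*T*exp(-rT)*N(-d2) = -98.3700 * 0.0833 * 0.9987512803 * 0.4566461194 = -3.737187

Answer: Rho = -3.737187


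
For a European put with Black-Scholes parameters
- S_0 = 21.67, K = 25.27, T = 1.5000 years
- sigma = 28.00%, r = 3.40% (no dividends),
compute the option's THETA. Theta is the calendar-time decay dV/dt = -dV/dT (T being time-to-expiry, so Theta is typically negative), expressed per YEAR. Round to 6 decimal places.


Answer: Theta = -0.424024

Derivation:
d1 = -0.1279832317; d2 = -0.4709117957
phi(d1) = 0.3956883443; exp(-qT) = 1.0000000000; exp(-rT) = 0.9502786705
Theta = -S*exp(-qT)*phi(d1)*sigma/(2*sqrt(T)) + r*K*exp(-rT)*N(-d2) - q*S*exp(-qT)*N(-d1)
N(-d1) = 0.5509188785; N(-d2) = 0.6811481379; sqrt(T) = 1.2247448714
Term 1 = -21.6700 * 1.0000000000 * 0.3956883443 * 0.2800 / (2 * 1.2247448714) = -0.9801545832
Term 2 = 0.0340 * 25.2700 * 0.9502786705 * 0.6811481379 = 0.5561305003
Term 3 = 0 (no dividend yield, q = 0)
Theta = -0.9801545832 + (0.5561305003) + (0.0000000000) = -0.424024


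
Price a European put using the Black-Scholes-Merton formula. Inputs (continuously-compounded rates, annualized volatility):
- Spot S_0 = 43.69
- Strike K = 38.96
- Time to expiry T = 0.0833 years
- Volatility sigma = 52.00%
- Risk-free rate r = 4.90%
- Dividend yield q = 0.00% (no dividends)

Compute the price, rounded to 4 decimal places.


Answer: Price = 0.7538

Derivation:
d1 = (ln(S/K) + (r - q + 0.5*sigma^2) * T) / (sigma * sqrt(T)) = 0.86571642
d2 = d1 - sigma * sqrt(T) = 0.71563537
exp(-rT) = 0.99592662; exp(-qT) = 1.00000000
P = K * exp(-rT) * N(-d2) - S_0 * exp(-qT) * N(-d1)
N(-d1) = 0.19332285; N(-d2) = 0.23710826
P = 38.9600 * 0.99592662 * 0.23710826 - 43.6900 * 1.00000000 * 0.19332285 = 0.7538


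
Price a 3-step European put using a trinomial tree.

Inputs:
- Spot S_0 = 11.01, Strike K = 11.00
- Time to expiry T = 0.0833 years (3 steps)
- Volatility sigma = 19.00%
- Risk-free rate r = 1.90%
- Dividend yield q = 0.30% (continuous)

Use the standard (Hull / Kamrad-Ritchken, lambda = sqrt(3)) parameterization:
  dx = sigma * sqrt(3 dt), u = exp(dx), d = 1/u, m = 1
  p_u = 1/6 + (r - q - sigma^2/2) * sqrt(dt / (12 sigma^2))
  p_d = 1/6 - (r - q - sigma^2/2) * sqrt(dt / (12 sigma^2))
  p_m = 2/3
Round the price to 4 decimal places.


Answer: Price = V(0,0) = 0.2076

Derivation:
dt = T/N = 0.027767; dx = sigma*sqrt(3*dt) = 0.054837
u = exp(dx) = 1.056369; d = 1/u = 0.946639
p_u = 0.166148, p_m = 0.666667, p_d = 0.167186
Discount per step: exp(-r*dt) = 0.999473
Stock lattice S(k, j) with j the centered position index:
  k=0: S(0,+0) = 11.0100
  k=1: S(1,-1) = 10.4225; S(1,+0) = 11.0100; S(1,+1) = 11.6306
  k=2: S(2,-2) = 9.8663; S(2,-1) = 10.4225; S(2,+0) = 11.0100; S(2,+1) = 11.6306; S(2,+2) = 12.2862
  k=3: S(3,-3) = 9.3399; S(3,-2) = 9.8663; S(3,-1) = 10.4225; S(3,+0) = 11.0100; S(3,+1) = 11.6306; S(3,+2) = 12.2862; S(3,+3) = 12.9788
Terminal payoffs V(N, j) = max(K - S_T, 0):
  V(3,-3) = 1.660133; V(3,-2) = 1.133656; V(3,-1) = 0.577503; V(3,+0) = 0.000000; V(3,+1) = 0.000000; V(3,+2) = 0.000000; V(3,+3) = 0.000000
Backward induction: V(k, j) = exp(-r*dt) * [p_u * V(k+1, j+1) + p_m * V(k+1, j) + p_d * V(k+1, j-1)]
  V(2,-2) = exp(-r*dt) * [p_u*0.577503 + p_m*1.133656 + p_d*1.660133] = 1.128676
  V(2,-1) = exp(-r*dt) * [p_u*0.000000 + p_m*0.577503 + p_d*1.133656] = 0.574230
  V(2,+0) = exp(-r*dt) * [p_u*0.000000 + p_m*0.000000 + p_d*0.577503] = 0.096499
  V(2,+1) = exp(-r*dt) * [p_u*0.000000 + p_m*0.000000 + p_d*0.000000] = 0.000000
  V(2,+2) = exp(-r*dt) * [p_u*0.000000 + p_m*0.000000 + p_d*0.000000] = 0.000000
  V(1,-1) = exp(-r*dt) * [p_u*0.096499 + p_m*0.574230 + p_d*1.128676] = 0.587242
  V(1,+0) = exp(-r*dt) * [p_u*0.000000 + p_m*0.096499 + p_d*0.574230] = 0.160251
  V(1,+1) = exp(-r*dt) * [p_u*0.000000 + p_m*0.000000 + p_d*0.096499] = 0.016125
  V(0,+0) = exp(-r*dt) * [p_u*0.016125 + p_m*0.160251 + p_d*0.587242] = 0.207582


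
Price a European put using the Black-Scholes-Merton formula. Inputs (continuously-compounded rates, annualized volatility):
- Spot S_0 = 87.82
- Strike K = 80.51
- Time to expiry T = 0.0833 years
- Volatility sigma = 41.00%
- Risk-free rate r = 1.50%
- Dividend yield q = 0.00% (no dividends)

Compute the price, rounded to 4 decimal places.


d1 = (ln(S/K) + (r - q + 0.5*sigma^2) * T) / (sigma * sqrt(T)) = 0.80415965
d2 = d1 - sigma * sqrt(T) = 0.68582652
exp(-rT) = 0.99875128; exp(-qT) = 1.00000000
P = K * exp(-rT) * N(-d2) - S_0 * exp(-qT) * N(-d1)
N(-d1) = 0.21065239; N(-d2) = 0.24641126
P = 80.5100 * 0.99875128 * 0.24641126 - 87.8200 * 1.00000000 * 0.21065239 = 1.3143

Answer: Price = 1.3143


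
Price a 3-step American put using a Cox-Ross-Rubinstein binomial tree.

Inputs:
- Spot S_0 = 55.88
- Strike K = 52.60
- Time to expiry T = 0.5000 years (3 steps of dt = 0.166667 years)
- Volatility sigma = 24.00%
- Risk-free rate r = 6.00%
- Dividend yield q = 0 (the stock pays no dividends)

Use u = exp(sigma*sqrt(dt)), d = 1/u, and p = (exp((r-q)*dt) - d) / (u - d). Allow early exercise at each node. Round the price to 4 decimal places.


Answer: Price = V(0,0) = 1.9063

Derivation:
dt = T/N = 0.166667
u = exp(sigma*sqrt(dt)) = 1.102940; d = 1/u = 0.906667
p = (exp((r-q)*dt) - d) / (u - d) = 0.526730
Discount per step: exp(-r*dt) = 0.990050
Stock lattice S(k, i) with i counting down-moves:
  k=0: S(0,0) = 55.8800
  k=1: S(1,0) = 61.6323; S(1,1) = 50.6646
  k=2: S(2,0) = 67.9767; S(2,1) = 55.8800; S(2,2) = 45.9359
  k=3: S(3,0) = 74.9743; S(3,1) = 61.6323; S(3,2) = 50.6646; S(3,3) = 41.6486
Terminal payoffs V(N, i) = max(K - S_T, 0):
  V(3,0) = 0.000000; V(3,1) = 0.000000; V(3,2) = 1.935425; V(3,3) = 10.951400
Backward induction: V(k, i) = exp(-r*dt) * [p * V(k+1, i) + (1-p) * V(k+1, i+1)]; then take max(V_cont, immediate exercise) for American.
  V(2,0) = exp(-r*dt) * [p*0.000000 + (1-p)*0.000000] = 0.000000; exercise = 0.000000; V(2,0) = max -> 0.000000
  V(2,1) = exp(-r*dt) * [p*0.000000 + (1-p)*1.935425] = 0.906865; exercise = 0.000000; V(2,1) = max -> 0.906865
  V(2,2) = exp(-r*dt) * [p*1.935425 + (1-p)*10.951400] = 6.140702; exercise = 6.664081; V(2,2) = max -> 6.664081
  V(1,0) = exp(-r*dt) * [p*0.000000 + (1-p)*0.906865] = 0.424922; exercise = 0.000000; V(1,0) = max -> 0.424922
  V(1,1) = exp(-r*dt) * [p*0.906865 + (1-p)*6.664081] = 3.595449; exercise = 1.935425; V(1,1) = max -> 3.595449
  V(0,0) = exp(-r*dt) * [p*0.424922 + (1-p)*3.595449] = 1.906280; exercise = 0.000000; V(0,0) = max -> 1.906280


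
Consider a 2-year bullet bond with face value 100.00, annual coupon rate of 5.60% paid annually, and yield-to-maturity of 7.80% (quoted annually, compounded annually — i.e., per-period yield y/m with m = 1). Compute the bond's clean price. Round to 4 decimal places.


Coupon per period c = face * coupon_rate / m = 5.600000
Periods per year m = 1; per-period yield y/m = 0.078000
Number of cashflows N = 2
Cashflows (t years, CF_t, discount factor 1/(1+y/m)^(m*t), PV):
  t = 1.0000: CF_t = 5.600000, DF = 0.927644, PV = 5.194805
  t = 2.0000: CF_t = 105.600000, DF = 0.860523, PV = 90.871228
Price P = sum_t PV_t = 96.066033

Answer: Price = 96.0660


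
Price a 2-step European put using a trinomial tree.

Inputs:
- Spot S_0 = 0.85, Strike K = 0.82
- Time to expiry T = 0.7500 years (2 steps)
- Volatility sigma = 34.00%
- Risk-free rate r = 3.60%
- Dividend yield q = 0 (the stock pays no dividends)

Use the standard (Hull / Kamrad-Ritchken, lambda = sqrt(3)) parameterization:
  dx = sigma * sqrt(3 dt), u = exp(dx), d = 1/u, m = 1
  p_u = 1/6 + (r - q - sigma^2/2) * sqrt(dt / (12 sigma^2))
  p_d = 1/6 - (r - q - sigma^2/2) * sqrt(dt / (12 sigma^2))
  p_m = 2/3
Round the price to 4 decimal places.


dt = T/N = 0.375000; dx = sigma*sqrt(3*dt) = 0.360624
u = exp(dx) = 1.434225; d = 1/u = 0.697241
p_u = 0.155332, p_m = 0.666667, p_d = 0.178001
Discount per step: exp(-r*dt) = 0.986591
Stock lattice S(k, j) with j the centered position index:
  k=0: S(0,+0) = 0.8500
  k=1: S(1,-1) = 0.5927; S(1,+0) = 0.8500; S(1,+1) = 1.2191
  k=2: S(2,-2) = 0.4132; S(2,-1) = 0.5927; S(2,+0) = 0.8500; S(2,+1) = 1.2191; S(2,+2) = 1.7485
Terminal payoffs V(N, j) = max(K - S_T, 0):
  V(2,-2) = 0.406777; V(2,-1) = 0.227345; V(2,+0) = 0.000000; V(2,+1) = 0.000000; V(2,+2) = 0.000000
Backward induction: V(k, j) = exp(-r*dt) * [p_u * V(k+1, j+1) + p_m * V(k+1, j) + p_d * V(k+1, j-1)]
  V(1,-1) = exp(-r*dt) * [p_u*0.000000 + p_m*0.227345 + p_d*0.406777] = 0.220967
  V(1,+0) = exp(-r*dt) * [p_u*0.000000 + p_m*0.000000 + p_d*0.227345] = 0.039925
  V(1,+1) = exp(-r*dt) * [p_u*0.000000 + p_m*0.000000 + p_d*0.000000] = 0.000000
  V(0,+0) = exp(-r*dt) * [p_u*0.000000 + p_m*0.039925 + p_d*0.220967] = 0.065065

Answer: Price = V(0,0) = 0.0651


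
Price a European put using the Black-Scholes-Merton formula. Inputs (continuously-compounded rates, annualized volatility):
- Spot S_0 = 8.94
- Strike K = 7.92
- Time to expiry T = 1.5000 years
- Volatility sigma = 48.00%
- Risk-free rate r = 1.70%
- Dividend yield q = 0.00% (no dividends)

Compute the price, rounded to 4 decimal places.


d1 = (ln(S/K) + (r - q + 0.5*sigma^2) * T) / (sigma * sqrt(T)) = 0.54338593
d2 = d1 - sigma * sqrt(T) = -0.04449161
exp(-rT) = 0.97482238; exp(-qT) = 1.00000000
P = K * exp(-rT) * N(-d2) - S_0 * exp(-qT) * N(-d1)
N(-d1) = 0.29343206; N(-d2) = 0.51774373
P = 7.9200 * 0.97482238 * 0.51774373 - 8.9400 * 1.00000000 * 0.29343206 = 1.3740

Answer: Price = 1.3740


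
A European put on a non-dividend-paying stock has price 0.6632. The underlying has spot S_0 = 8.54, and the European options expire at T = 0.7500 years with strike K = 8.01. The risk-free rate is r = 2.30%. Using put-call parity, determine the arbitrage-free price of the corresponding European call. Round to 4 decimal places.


Answer: Call price = 1.3302

Derivation:
Put-call parity: C - P = S_0 * exp(-qT) - K * exp(-rT).
S_0 * exp(-qT) = 8.5400 * 1.00000000 = 8.54000000
K * exp(-rT) = 8.0100 * 0.98289793 = 7.87301241
C = P + S*exp(-qT) - K*exp(-rT)
C = 0.6632 + 8.54000000 - 7.87301241 = 1.3302


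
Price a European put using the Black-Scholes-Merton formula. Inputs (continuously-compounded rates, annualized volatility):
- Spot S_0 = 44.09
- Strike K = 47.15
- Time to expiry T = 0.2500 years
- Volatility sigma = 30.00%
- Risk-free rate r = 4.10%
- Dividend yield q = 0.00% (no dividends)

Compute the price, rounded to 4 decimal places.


d1 = (ln(S/K) + (r - q + 0.5*sigma^2) * T) / (sigma * sqrt(T)) = -0.30400673
d2 = d1 - sigma * sqrt(T) = -0.45400673
exp(-rT) = 0.98980235; exp(-qT) = 1.00000000
P = K * exp(-rT) * N(-d2) - S_0 * exp(-qT) * N(-d1)
N(-d1) = 0.61943862; N(-d2) = 0.67508801
P = 47.1500 * 0.98980235 * 0.67508801 - 44.0900 * 1.00000000 * 0.61943862 = 4.1948

Answer: Price = 4.1948


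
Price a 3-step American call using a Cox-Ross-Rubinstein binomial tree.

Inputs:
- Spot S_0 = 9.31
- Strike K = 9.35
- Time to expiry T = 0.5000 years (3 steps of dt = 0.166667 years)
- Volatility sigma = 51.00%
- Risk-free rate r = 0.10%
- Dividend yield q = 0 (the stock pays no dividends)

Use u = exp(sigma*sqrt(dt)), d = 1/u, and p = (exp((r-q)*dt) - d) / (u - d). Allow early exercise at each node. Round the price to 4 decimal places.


dt = T/N = 0.166667
u = exp(sigma*sqrt(dt)) = 1.231468; d = 1/u = 0.812039
p = (exp((r-q)*dt) - d) / (u - d) = 0.448533
Discount per step: exp(-r*dt) = 0.999833
Stock lattice S(k, i) with i counting down-moves:
  k=0: S(0,0) = 9.3100
  k=1: S(1,0) = 11.4650; S(1,1) = 7.5601
  k=2: S(2,0) = 14.1187; S(2,1) = 9.3100; S(2,2) = 6.1391
  k=3: S(3,0) = 17.3868; S(3,1) = 11.4650; S(3,2) = 7.5601; S(3,3) = 4.9852
Terminal payoffs V(N, i) = max(S_T - K, 0):
  V(3,0) = 8.036760; V(3,1) = 2.114963; V(3,2) = 0.000000; V(3,3) = 0.000000
Backward induction: V(k, i) = exp(-r*dt) * [p * V(k+1, i) + (1-p) * V(k+1, i+1)]; then take max(V_cont, immediate exercise) for American.
  V(2,0) = exp(-r*dt) * [p*8.036760 + (1-p)*2.114963] = 4.770289; exercise = 4.768731; V(2,0) = max -> 4.770289
  V(2,1) = exp(-r*dt) * [p*2.114963 + (1-p)*0.000000] = 0.948473; exercise = 0.000000; V(2,1) = max -> 0.948473
  V(2,2) = exp(-r*dt) * [p*0.000000 + (1-p)*0.000000] = 0.000000; exercise = 0.000000; V(2,2) = max -> 0.000000
  V(1,0) = exp(-r*dt) * [p*4.770289 + (1-p)*0.948473] = 2.662240; exercise = 2.114963; V(1,0) = max -> 2.662240
  V(1,1) = exp(-r*dt) * [p*0.948473 + (1-p)*0.000000] = 0.425350; exercise = 0.000000; V(1,1) = max -> 0.425350
  V(0,0) = exp(-r*dt) * [p*2.662240 + (1-p)*0.425350] = 1.428431; exercise = 0.000000; V(0,0) = max -> 1.428431

Answer: Price = V(0,0) = 1.4284


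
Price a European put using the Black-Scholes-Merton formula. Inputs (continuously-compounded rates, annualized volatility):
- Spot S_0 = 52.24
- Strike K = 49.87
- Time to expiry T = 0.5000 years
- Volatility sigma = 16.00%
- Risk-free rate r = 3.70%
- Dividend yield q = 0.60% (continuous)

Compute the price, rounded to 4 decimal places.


Answer: Price = 1.0478

Derivation:
d1 = (ln(S/K) + (r - q + 0.5*sigma^2) * T) / (sigma * sqrt(T)) = 0.60394755
d2 = d1 - sigma * sqrt(T) = 0.49081047
exp(-rT) = 0.98167007; exp(-qT) = 0.99700450
P = K * exp(-rT) * N(-d2) - S_0 * exp(-qT) * N(-d1)
N(-d1) = 0.27293926; N(-d2) = 0.31178025
P = 49.8700 * 0.98167007 * 0.31178025 - 52.2400 * 0.99700450 * 0.27293926 = 1.0478


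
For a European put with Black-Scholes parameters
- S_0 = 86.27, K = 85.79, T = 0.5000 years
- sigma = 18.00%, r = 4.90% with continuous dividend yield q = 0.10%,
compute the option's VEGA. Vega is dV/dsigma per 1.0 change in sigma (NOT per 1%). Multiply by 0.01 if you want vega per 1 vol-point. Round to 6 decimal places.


d1 = 0.2960378239; d2 = 0.1687586033
phi(d1) = 0.3818384255; exp(-qT) = 0.9995001250; exp(-rT) = 0.9757976889
Vega = S * exp(-qT) * phi(d1) * sqrt(T) = 86.2700 * 0.9995001250 * 0.3818384255 * 0.7071067812 = 23.281303

Answer: Vega = 23.281303


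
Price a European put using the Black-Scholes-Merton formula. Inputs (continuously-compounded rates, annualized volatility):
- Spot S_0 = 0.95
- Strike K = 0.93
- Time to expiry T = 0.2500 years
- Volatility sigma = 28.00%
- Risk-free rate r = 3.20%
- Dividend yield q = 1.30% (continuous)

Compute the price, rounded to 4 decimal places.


Answer: Price = 0.0409

Derivation:
d1 = (ln(S/K) + (r - q + 0.5*sigma^2) * T) / (sigma * sqrt(T)) = 0.25590999
d2 = d1 - sigma * sqrt(T) = 0.11590999
exp(-rT) = 0.99203191; exp(-qT) = 0.99675528
P = K * exp(-rT) * N(-d2) - S_0 * exp(-qT) * N(-d1)
N(-d1) = 0.39901017; N(-d2) = 0.45386194
P = 0.9300 * 0.99203191 * 0.45386194 - 0.9500 * 0.99675528 * 0.39901017 = 0.0409


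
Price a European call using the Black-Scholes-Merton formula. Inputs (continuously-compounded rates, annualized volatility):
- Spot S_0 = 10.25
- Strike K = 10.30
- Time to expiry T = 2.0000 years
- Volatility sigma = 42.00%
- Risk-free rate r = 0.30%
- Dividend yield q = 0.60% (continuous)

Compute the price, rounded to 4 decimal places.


Answer: Price = 2.3230

Derivation:
d1 = (ln(S/K) + (r - q + 0.5*sigma^2) * T) / (sigma * sqrt(T)) = 0.27869067
d2 = d1 - sigma * sqrt(T) = -0.31527903
exp(-rT) = 0.99401796; exp(-qT) = 0.98807171
C = S_0 * exp(-qT) * N(d1) - K * exp(-rT) * N(d2)
N(d1) = 0.60975889; N(d2) = 0.37627490
C = 10.2500 * 0.98807171 * 0.60975889 - 10.3000 * 0.99401796 * 0.37627490 = 2.3230


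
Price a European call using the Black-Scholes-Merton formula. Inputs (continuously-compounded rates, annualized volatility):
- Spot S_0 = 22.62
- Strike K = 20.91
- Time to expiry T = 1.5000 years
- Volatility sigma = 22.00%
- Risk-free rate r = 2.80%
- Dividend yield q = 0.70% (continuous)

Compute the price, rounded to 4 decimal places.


Answer: Price = 3.6265

Derivation:
d1 = (ln(S/K) + (r - q + 0.5*sigma^2) * T) / (sigma * sqrt(T)) = 0.54336718
d2 = d1 - sigma * sqrt(T) = 0.27392331
exp(-rT) = 0.95886978; exp(-qT) = 0.98955493
C = S_0 * exp(-qT) * N(d1) - K * exp(-rT) * N(d2)
N(d1) = 0.70656149; N(d2) = 0.60792822
C = 22.6200 * 0.98955493 * 0.70656149 - 20.9100 * 0.95886978 * 0.60792822 = 3.6265


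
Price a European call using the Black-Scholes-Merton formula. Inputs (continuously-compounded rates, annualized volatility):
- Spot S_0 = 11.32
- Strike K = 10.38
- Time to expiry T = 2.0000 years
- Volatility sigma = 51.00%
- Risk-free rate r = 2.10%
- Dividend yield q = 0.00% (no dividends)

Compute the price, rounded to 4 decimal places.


d1 = (ln(S/K) + (r - q + 0.5*sigma^2) * T) / (sigma * sqrt(T)) = 0.53905134
d2 = d1 - sigma * sqrt(T) = -0.18219758
exp(-rT) = 0.95886978; exp(-qT) = 1.00000000
C = S_0 * exp(-qT) * N(d1) - K * exp(-rT) * N(d2)
N(d1) = 0.70507428; N(d2) = 0.42771384
C = 11.3200 * 1.00000000 * 0.70507428 - 10.3800 * 0.95886978 * 0.42771384 = 3.7244

Answer: Price = 3.7244


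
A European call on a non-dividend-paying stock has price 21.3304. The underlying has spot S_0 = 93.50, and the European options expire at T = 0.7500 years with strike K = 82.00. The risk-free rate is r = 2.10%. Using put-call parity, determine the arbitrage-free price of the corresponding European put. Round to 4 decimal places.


Answer: Put price = 8.5490

Derivation:
Put-call parity: C - P = S_0 * exp(-qT) - K * exp(-rT).
S_0 * exp(-qT) = 93.5000 * 1.00000000 = 93.50000000
K * exp(-rT) = 82.0000 * 0.98437338 = 80.71861738
P = C - S*exp(-qT) + K*exp(-rT)
P = 21.3304 - 93.50000000 + 80.71861738 = 8.5490


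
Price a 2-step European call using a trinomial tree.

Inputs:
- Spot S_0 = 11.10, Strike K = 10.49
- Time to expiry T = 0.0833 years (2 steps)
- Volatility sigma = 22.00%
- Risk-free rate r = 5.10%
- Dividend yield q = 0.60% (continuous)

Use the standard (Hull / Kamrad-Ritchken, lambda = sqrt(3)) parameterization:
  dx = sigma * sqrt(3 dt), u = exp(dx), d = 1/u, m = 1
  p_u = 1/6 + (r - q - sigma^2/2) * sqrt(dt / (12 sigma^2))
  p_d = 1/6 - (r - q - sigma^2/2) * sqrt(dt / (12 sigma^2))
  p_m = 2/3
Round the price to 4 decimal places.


dt = T/N = 0.041650; dx = sigma*sqrt(3*dt) = 0.077766
u = exp(dx) = 1.080870; d = 1/u = 0.925181
p_u = 0.172237, p_m = 0.666667, p_d = 0.161097
Discount per step: exp(-r*dt) = 0.997878
Stock lattice S(k, j) with j the centered position index:
  k=0: S(0,+0) = 11.1000
  k=1: S(1,-1) = 10.2695; S(1,+0) = 11.1000; S(1,+1) = 11.9977
  k=2: S(2,-2) = 9.5011; S(2,-1) = 10.2695; S(2,+0) = 11.1000; S(2,+1) = 11.9977; S(2,+2) = 12.9679
Terminal payoffs V(N, j) = max(S_T - K, 0):
  V(2,-2) = 0.000000; V(2,-1) = 0.000000; V(2,+0) = 0.610000; V(2,+1) = 1.507656; V(2,+2) = 2.477905
Backward induction: V(k, j) = exp(-r*dt) * [p_u * V(k+1, j+1) + p_m * V(k+1, j) + p_d * V(k+1, j-1)]
  V(1,-1) = exp(-r*dt) * [p_u*0.610000 + p_m*0.000000 + p_d*0.000000] = 0.104841
  V(1,+0) = exp(-r*dt) * [p_u*1.507656 + p_m*0.610000 + p_d*0.000000] = 0.664926
  V(1,+1) = exp(-r*dt) * [p_u*2.477905 + p_m*1.507656 + p_d*0.610000] = 1.526912
  V(0,+0) = exp(-r*dt) * [p_u*1.526912 + p_m*0.664926 + p_d*0.104841] = 0.721630

Answer: Price = V(0,0) = 0.7216


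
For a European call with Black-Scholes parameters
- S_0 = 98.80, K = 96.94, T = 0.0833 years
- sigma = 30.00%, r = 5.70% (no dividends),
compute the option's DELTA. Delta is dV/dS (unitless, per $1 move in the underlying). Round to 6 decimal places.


Answer: Delta = 0.624617

Derivation:
d1 = 0.3176289779; d2 = 0.2310437597
phi(d1) = 0.3793171498; exp(-qT) = 1.0000000000; exp(-rT) = 0.9952631544
N(d1) = 0.6246168048
Delta = exp(-qT) * N(d1) = 1.0000000000 * 0.6246168048 = 0.624617


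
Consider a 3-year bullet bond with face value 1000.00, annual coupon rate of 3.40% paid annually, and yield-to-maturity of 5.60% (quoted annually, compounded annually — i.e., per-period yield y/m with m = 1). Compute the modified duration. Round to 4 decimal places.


Coupon per period c = face * coupon_rate / m = 34.000000
Periods per year m = 1; per-period yield y/m = 0.056000
Number of cashflows N = 3
Cashflows (t years, CF_t, discount factor 1/(1+y/m)^(m*t), PV):
  t = 1.0000: CF_t = 34.000000, DF = 0.946970, PV = 32.196970
  t = 2.0000: CF_t = 34.000000, DF = 0.896752, PV = 30.489555
  t = 3.0000: CF_t = 1034.000000, DF = 0.849197, PV = 878.069282
Price P = sum_t PV_t = 940.755806
First compute Macaulay numerator sum_t t * PV_t:
  t * PV_t at t = 1.0000: 32.196970
  t * PV_t at t = 2.0000: 60.979109
  t * PV_t at t = 3.0000: 2634.207846
Macaulay duration D = 2727.383924 / 940.755806 = 2.899141
Modified duration = D / (1 + y/m) = 2.899141 / (1 + 0.056000) = 2.745399

Answer: Modified duration = 2.7454


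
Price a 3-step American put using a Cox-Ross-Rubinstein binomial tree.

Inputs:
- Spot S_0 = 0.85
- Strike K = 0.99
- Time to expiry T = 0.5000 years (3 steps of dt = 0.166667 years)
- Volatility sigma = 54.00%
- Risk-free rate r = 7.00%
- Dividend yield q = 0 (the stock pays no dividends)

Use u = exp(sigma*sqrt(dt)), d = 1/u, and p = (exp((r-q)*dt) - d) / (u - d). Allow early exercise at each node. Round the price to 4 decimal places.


Answer: Price = V(0,0) = 0.2002

Derivation:
dt = T/N = 0.166667
u = exp(sigma*sqrt(dt)) = 1.246643; d = 1/u = 0.802154
p = (exp((r-q)*dt) - d) / (u - d) = 0.471510
Discount per step: exp(-r*dt) = 0.988401
Stock lattice S(k, i) with i counting down-moves:
  k=0: S(0,0) = 0.8500
  k=1: S(1,0) = 1.0596; S(1,1) = 0.6818
  k=2: S(2,0) = 1.3210; S(2,1) = 0.8500; S(2,2) = 0.5469
  k=3: S(3,0) = 1.6468; S(3,1) = 1.0596; S(3,2) = 0.6818; S(3,3) = 0.4387
Terminal payoffs V(N, i) = max(K - S_T, 0):
  V(3,0) = 0.000000; V(3,1) = 0.000000; V(3,2) = 0.308169; V(3,3) = 0.551274
Backward induction: V(k, i) = exp(-r*dt) * [p * V(k+1, i) + (1-p) * V(k+1, i+1)]; then take max(V_cont, immediate exercise) for American.
  V(2,0) = exp(-r*dt) * [p*0.000000 + (1-p)*0.000000] = 0.000000; exercise = 0.000000; V(2,0) = max -> 0.000000
  V(2,1) = exp(-r*dt) * [p*0.000000 + (1-p)*0.308169] = 0.160975; exercise = 0.140000; V(2,1) = max -> 0.160975
  V(2,2) = exp(-r*dt) * [p*0.308169 + (1-p)*0.551274] = 0.431583; exercise = 0.443066; V(2,2) = max -> 0.443066
  V(1,0) = exp(-r*dt) * [p*0.000000 + (1-p)*0.160975] = 0.084087; exercise = 0.000000; V(1,0) = max -> 0.084087
  V(1,1) = exp(-r*dt) * [p*0.160975 + (1-p)*0.443066] = 0.306461; exercise = 0.308169; V(1,1) = max -> 0.308169
  V(0,0) = exp(-r*dt) * [p*0.084087 + (1-p)*0.308169] = 0.200163; exercise = 0.140000; V(0,0) = max -> 0.200163


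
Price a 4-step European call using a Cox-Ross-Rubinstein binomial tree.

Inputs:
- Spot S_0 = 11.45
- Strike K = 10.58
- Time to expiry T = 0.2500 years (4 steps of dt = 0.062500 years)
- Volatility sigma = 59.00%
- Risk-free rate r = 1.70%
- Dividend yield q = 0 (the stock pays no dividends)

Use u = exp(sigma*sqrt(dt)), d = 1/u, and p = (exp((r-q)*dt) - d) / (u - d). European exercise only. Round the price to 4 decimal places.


dt = T/N = 0.062500
u = exp(sigma*sqrt(dt)) = 1.158933; d = 1/u = 0.862862
p = (exp((r-q)*dt) - d) / (u - d) = 0.466782
Discount per step: exp(-r*dt) = 0.998938
Stock lattice S(k, i) with i counting down-moves:
  k=0: S(0,0) = 11.4500
  k=1: S(1,0) = 13.2698; S(1,1) = 9.8798
  k=2: S(2,0) = 15.3788; S(2,1) = 11.4500; S(2,2) = 8.5249
  k=3: S(3,0) = 17.8230; S(3,1) = 13.2698; S(3,2) = 9.8798; S(3,3) = 7.3558
  k=4: S(4,0) = 20.6557; S(4,1) = 15.3788; S(4,2) = 11.4500; S(4,3) = 8.5249; S(4,4) = 6.3470
Terminal payoffs V(N, i) = max(S_T - K, 0):
  V(4,0) = 10.075667; V(4,1) = 4.798797; V(4,2) = 0.870000; V(4,3) = 0.000000; V(4,4) = 0.000000
Backward induction: V(k, i) = exp(-r*dt) * [p * V(k+1, i) + (1-p) * V(k+1, i+1)].
  V(3,0) = exp(-r*dt) * [p*10.075667 + (1-p)*4.798797] = 7.254235
  V(3,1) = exp(-r*dt) * [p*4.798797 + (1-p)*0.870000] = 2.701021
  V(3,2) = exp(-r*dt) * [p*0.870000 + (1-p)*0.000000] = 0.405669
  V(3,3) = exp(-r*dt) * [p*0.000000 + (1-p)*0.000000] = 0.000000
  V(2,0) = exp(-r*dt) * [p*7.254235 + (1-p)*2.701021] = 4.821255
  V(2,1) = exp(-r*dt) * [p*2.701021 + (1-p)*0.405669] = 1.475530
  V(2,2) = exp(-r*dt) * [p*0.405669 + (1-p)*0.000000] = 0.189158
  V(1,0) = exp(-r*dt) * [p*4.821255 + (1-p)*1.475530] = 3.034030
  V(1,1) = exp(-r*dt) * [p*1.475530 + (1-p)*0.189158] = 0.788775
  V(0,0) = exp(-r*dt) * [p*3.034030 + (1-p)*0.788775] = 1.834870

Answer: Price = V(0,0) = 1.8349


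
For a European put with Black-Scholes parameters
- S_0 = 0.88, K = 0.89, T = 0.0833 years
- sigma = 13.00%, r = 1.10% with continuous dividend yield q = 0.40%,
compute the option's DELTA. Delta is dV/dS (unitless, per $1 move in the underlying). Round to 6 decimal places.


Answer: Delta = -0.605009

Derivation:
d1 = -0.2668576906; d2 = -0.3043779518
phi(d1) = 0.3849872559; exp(-qT) = 0.9996668555; exp(-rT) = 0.9990841197
N(-d1) = 0.6052106332
Delta = -exp(-qT) * N(-d1) = -0.9996668555 * 0.6052106332 = -0.605009


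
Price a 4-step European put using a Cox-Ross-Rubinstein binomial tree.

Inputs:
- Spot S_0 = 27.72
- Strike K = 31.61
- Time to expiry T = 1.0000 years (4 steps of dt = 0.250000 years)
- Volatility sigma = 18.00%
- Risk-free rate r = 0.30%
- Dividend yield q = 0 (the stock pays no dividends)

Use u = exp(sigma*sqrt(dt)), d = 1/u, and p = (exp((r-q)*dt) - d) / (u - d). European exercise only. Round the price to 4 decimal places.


dt = T/N = 0.250000
u = exp(sigma*sqrt(dt)) = 1.094174; d = 1/u = 0.913931
p = (exp((r-q)*dt) - d) / (u - d) = 0.481678
Discount per step: exp(-r*dt) = 0.999250
Stock lattice S(k, i) with i counting down-moves:
  k=0: S(0,0) = 27.7200
  k=1: S(1,0) = 30.3305; S(1,1) = 25.3342
  k=2: S(2,0) = 33.1869; S(2,1) = 27.7200; S(2,2) = 23.1537
  k=3: S(3,0) = 36.3122; S(3,1) = 30.3305; S(3,2) = 25.3342; S(3,3) = 21.1609
  k=4: S(4,0) = 39.7319; S(4,1) = 33.1869; S(4,2) = 27.7200; S(4,3) = 23.1537; S(4,4) = 19.3396
Terminal payoffs V(N, i) = max(K - S_T, 0):
  V(4,0) = 0.000000; V(4,1) = 0.000000; V(4,2) = 3.890000; V(4,3) = 8.456310; V(4,4) = 12.270412
Backward induction: V(k, i) = exp(-r*dt) * [p * V(k+1, i) + (1-p) * V(k+1, i+1)].
  V(3,0) = exp(-r*dt) * [p*0.000000 + (1-p)*0.000000] = 0.000000
  V(3,1) = exp(-r*dt) * [p*0.000000 + (1-p)*3.890000] = 2.014762
  V(3,2) = exp(-r*dt) * [p*3.890000 + (1-p)*8.456310] = 6.252129
  V(3,3) = exp(-r*dt) * [p*8.456310 + (1-p)*12.270412] = 10.425422
  V(2,0) = exp(-r*dt) * [p*0.000000 + (1-p)*2.014762] = 1.043513
  V(2,1) = exp(-r*dt) * [p*2.014762 + (1-p)*6.252129] = 4.207926
  V(2,2) = exp(-r*dt) * [p*6.252129 + (1-p)*10.425422] = 8.408930
  V(1,0) = exp(-r*dt) * [p*1.043513 + (1-p)*4.207926] = 2.681687
  V(1,1) = exp(-r*dt) * [p*4.207926 + (1-p)*8.408930] = 6.380613
  V(0,0) = exp(-r*dt) * [p*2.681687 + (1-p)*6.380613] = 4.595474

Answer: Price = V(0,0) = 4.5955


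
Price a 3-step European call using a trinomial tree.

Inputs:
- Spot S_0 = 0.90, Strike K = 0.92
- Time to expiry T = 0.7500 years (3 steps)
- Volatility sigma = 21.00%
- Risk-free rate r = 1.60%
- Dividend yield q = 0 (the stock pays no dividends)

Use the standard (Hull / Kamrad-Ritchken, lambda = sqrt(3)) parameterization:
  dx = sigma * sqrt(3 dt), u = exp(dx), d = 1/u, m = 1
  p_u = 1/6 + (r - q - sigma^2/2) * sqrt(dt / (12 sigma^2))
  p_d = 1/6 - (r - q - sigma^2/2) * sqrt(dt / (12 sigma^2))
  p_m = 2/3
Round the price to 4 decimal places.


Answer: Price = V(0,0) = 0.0585

Derivation:
dt = T/N = 0.250000; dx = sigma*sqrt(3*dt) = 0.181865
u = exp(dx) = 1.199453; d = 1/u = 0.833714
p_u = 0.162508, p_m = 0.666667, p_d = 0.170825
Discount per step: exp(-r*dt) = 0.996008
Stock lattice S(k, j) with j the centered position index:
  k=0: S(0,+0) = 0.9000
  k=1: S(1,-1) = 0.7503; S(1,+0) = 0.9000; S(1,+1) = 1.0795
  k=2: S(2,-2) = 0.6256; S(2,-1) = 0.7503; S(2,+0) = 0.9000; S(2,+1) = 1.0795; S(2,+2) = 1.2948
  k=3: S(3,-3) = 0.5215; S(3,-2) = 0.6256; S(3,-1) = 0.7503; S(3,+0) = 0.9000; S(3,+1) = 1.0795; S(3,+2) = 1.2948; S(3,+3) = 1.5531
Terminal payoffs V(N, j) = max(S_T - K, 0):
  V(3,-3) = 0.000000; V(3,-2) = 0.000000; V(3,-1) = 0.000000; V(3,+0) = 0.000000; V(3,+1) = 0.159507; V(3,+2) = 0.374818; V(3,+3) = 0.633073
Backward induction: V(k, j) = exp(-r*dt) * [p_u * V(k+1, j+1) + p_m * V(k+1, j) + p_d * V(k+1, j-1)]
  V(2,-2) = exp(-r*dt) * [p_u*0.000000 + p_m*0.000000 + p_d*0.000000] = 0.000000
  V(2,-1) = exp(-r*dt) * [p_u*0.000000 + p_m*0.000000 + p_d*0.000000] = 0.000000
  V(2,+0) = exp(-r*dt) * [p_u*0.159507 + p_m*0.000000 + p_d*0.000000] = 0.025818
  V(2,+1) = exp(-r*dt) * [p_u*0.374818 + p_m*0.159507 + p_d*0.000000] = 0.166582
  V(2,+2) = exp(-r*dt) * [p_u*0.633073 + p_m*0.374818 + p_d*0.159507] = 0.378489
  V(1,-1) = exp(-r*dt) * [p_u*0.025818 + p_m*0.000000 + p_d*0.000000] = 0.004179
  V(1,+0) = exp(-r*dt) * [p_u*0.166582 + p_m*0.025818 + p_d*0.000000] = 0.044106
  V(1,+1) = exp(-r*dt) * [p_u*0.378489 + p_m*0.166582 + p_d*0.025818] = 0.176266
  V(0,+0) = exp(-r*dt) * [p_u*0.176266 + p_m*0.044106 + p_d*0.004179] = 0.058528


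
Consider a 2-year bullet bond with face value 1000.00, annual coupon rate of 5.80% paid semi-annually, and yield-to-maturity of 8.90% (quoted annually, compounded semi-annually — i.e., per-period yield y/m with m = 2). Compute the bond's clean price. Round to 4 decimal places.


Coupon per period c = face * coupon_rate / m = 29.000000
Periods per year m = 2; per-period yield y/m = 0.044500
Number of cashflows N = 4
Cashflows (t years, CF_t, discount factor 1/(1+y/m)^(m*t), PV):
  t = 0.5000: CF_t = 29.000000, DF = 0.957396, PV = 27.764481
  t = 1.0000: CF_t = 29.000000, DF = 0.916607, PV = 26.581599
  t = 1.5000: CF_t = 29.000000, DF = 0.877556, PV = 25.449114
  t = 2.0000: CF_t = 1029.000000, DF = 0.840168, PV = 864.533044
Price P = sum_t PV_t = 944.328238

Answer: Price = 944.3282


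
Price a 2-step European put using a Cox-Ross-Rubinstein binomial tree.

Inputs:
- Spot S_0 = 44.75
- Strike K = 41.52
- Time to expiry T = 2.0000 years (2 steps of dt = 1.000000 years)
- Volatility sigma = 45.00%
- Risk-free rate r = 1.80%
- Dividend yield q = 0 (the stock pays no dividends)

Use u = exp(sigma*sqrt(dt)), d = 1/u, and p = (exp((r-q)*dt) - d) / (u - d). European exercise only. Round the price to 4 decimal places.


Answer: Price = V(0,0) = 7.8625

Derivation:
dt = T/N = 1.000000
u = exp(sigma*sqrt(dt)) = 1.568312; d = 1/u = 0.637628
p = (exp((r-q)*dt) - d) / (u - d) = 0.408876
Discount per step: exp(-r*dt) = 0.982161
Stock lattice S(k, i) with i counting down-moves:
  k=0: S(0,0) = 44.7500
  k=1: S(1,0) = 70.1820; S(1,1) = 28.5339
  k=2: S(2,0) = 110.0672; S(2,1) = 44.7500; S(2,2) = 18.1940
Terminal payoffs V(N, i) = max(K - S_T, 0):
  V(2,0) = 0.000000; V(2,1) = 0.000000; V(2,2) = 23.326008
Backward induction: V(k, i) = exp(-r*dt) * [p * V(k+1, i) + (1-p) * V(k+1, i+1)].
  V(1,0) = exp(-r*dt) * [p*0.000000 + (1-p)*0.000000] = 0.000000
  V(1,1) = exp(-r*dt) * [p*0.000000 + (1-p)*23.326008] = 13.542578
  V(0,0) = exp(-r*dt) * [p*0.000000 + (1-p)*13.542578] = 7.862529


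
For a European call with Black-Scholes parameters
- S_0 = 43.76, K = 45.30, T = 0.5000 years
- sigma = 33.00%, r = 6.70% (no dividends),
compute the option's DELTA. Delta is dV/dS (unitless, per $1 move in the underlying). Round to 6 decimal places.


d1 = 0.1120148235; d2 = -0.1213304143
phi(d1) = 0.3964472866; exp(-qT) = 1.0000000000; exp(-rT) = 0.9670549112
N(d1) = 0.5445941735
Delta = exp(-qT) * N(d1) = 1.0000000000 * 0.5445941735 = 0.544594

Answer: Delta = 0.544594


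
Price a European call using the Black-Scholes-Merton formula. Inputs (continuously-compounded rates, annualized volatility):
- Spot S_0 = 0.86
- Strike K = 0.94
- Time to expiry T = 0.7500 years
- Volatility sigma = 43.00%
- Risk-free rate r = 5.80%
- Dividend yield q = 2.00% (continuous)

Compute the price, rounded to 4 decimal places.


d1 = (ln(S/K) + (r - q + 0.5*sigma^2) * T) / (sigma * sqrt(T)) = 0.02387280
d2 = d1 - sigma * sqrt(T) = -0.34851812
exp(-rT) = 0.95743255; exp(-qT) = 0.98511194
C = S_0 * exp(-qT) * N(d1) - K * exp(-rT) * N(d2)
N(d1) = 0.50952296; N(d2) = 0.36372555
C = 0.8600 * 0.98511194 * 0.50952296 - 0.9400 * 0.95743255 * 0.36372555 = 0.1043

Answer: Price = 0.1043


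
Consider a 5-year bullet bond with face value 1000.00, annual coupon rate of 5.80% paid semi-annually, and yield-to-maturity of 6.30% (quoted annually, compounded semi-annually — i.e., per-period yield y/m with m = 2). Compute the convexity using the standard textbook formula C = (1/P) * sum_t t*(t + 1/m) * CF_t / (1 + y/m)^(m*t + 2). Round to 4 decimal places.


Coupon per period c = face * coupon_rate / m = 29.000000
Periods per year m = 2; per-period yield y/m = 0.031500
Number of cashflows N = 10
Cashflows (t years, CF_t, discount factor 1/(1+y/m)^(m*t), PV):
  t = 0.5000: CF_t = 29.000000, DF = 0.969462, PV = 28.114397
  t = 1.0000: CF_t = 29.000000, DF = 0.939856, PV = 27.255838
  t = 1.5000: CF_t = 29.000000, DF = 0.911155, PV = 26.423497
  t = 2.0000: CF_t = 29.000000, DF = 0.883330, PV = 25.616575
  t = 2.5000: CF_t = 29.000000, DF = 0.856355, PV = 24.834295
  t = 3.0000: CF_t = 29.000000, DF = 0.830204, PV = 24.075904
  t = 3.5000: CF_t = 29.000000, DF = 0.804851, PV = 23.340673
  t = 4.0000: CF_t = 29.000000, DF = 0.780272, PV = 22.627894
  t = 4.5000: CF_t = 29.000000, DF = 0.756444, PV = 21.936882
  t = 5.0000: CF_t = 1029.000000, DF = 0.733344, PV = 754.610861
Price P = sum_t PV_t = 978.836817
Convexity numerator sum_t t*(t + 1/m) * CF_t / (1+y/m)^(m*t + 2):
  t = 0.5000: term = 13.211749
  t = 1.0000: term = 38.424863
  t = 1.5000: term = 74.502885
  t = 2.0000: term = 120.379520
  t = 2.5000: term = 175.055046
  t = 3.0000: term = 237.592889
  t = 3.5000: term = 307.116354
  t = 4.0000: term = 382.805510
  t = 4.5000: term = 463.894219
  t = 5.0000: term = 19503.712249
Convexity = (1/P) * sum = 21316.695284 / 978.836817 = 21.777578

Answer: Convexity = 21.7776


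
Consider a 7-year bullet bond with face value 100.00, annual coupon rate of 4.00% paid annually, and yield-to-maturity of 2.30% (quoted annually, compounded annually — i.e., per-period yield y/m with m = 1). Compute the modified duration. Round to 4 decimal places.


Answer: Modified duration = 6.1452

Derivation:
Coupon per period c = face * coupon_rate / m = 4.000000
Periods per year m = 1; per-period yield y/m = 0.023000
Number of cashflows N = 7
Cashflows (t years, CF_t, discount factor 1/(1+y/m)^(m*t), PV):
  t = 1.0000: CF_t = 4.000000, DF = 0.977517, PV = 3.910068
  t = 2.0000: CF_t = 4.000000, DF = 0.955540, PV = 3.822159
  t = 3.0000: CF_t = 4.000000, DF = 0.934056, PV = 3.736226
  t = 4.0000: CF_t = 4.000000, DF = 0.913056, PV = 3.652224
  t = 5.0000: CF_t = 4.000000, DF = 0.892528, PV = 3.570112
  t = 6.0000: CF_t = 4.000000, DF = 0.872461, PV = 3.489845
  t = 7.0000: CF_t = 104.000000, DF = 0.852846, PV = 88.695973
Price P = sum_t PV_t = 110.876608
First compute Macaulay numerator sum_t t * PV_t:
  t * PV_t at t = 1.0000: 3.910068
  t * PV_t at t = 2.0000: 7.644318
  t * PV_t at t = 3.0000: 11.208677
  t * PV_t at t = 4.0000: 14.608898
  t * PV_t at t = 5.0000: 17.850559
  t * PV_t at t = 6.0000: 20.939072
  t * PV_t at t = 7.0000: 620.871812
Macaulay duration D = 697.033405 / 110.876608 = 6.286569
Modified duration = D / (1 + y/m) = 6.286569 / (1 + 0.023000) = 6.145228


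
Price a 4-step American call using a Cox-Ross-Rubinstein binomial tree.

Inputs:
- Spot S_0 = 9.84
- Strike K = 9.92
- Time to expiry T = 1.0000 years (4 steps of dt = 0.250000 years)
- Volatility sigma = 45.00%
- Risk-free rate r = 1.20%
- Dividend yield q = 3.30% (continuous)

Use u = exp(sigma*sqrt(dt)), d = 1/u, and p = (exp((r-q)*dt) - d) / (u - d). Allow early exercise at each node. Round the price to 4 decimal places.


dt = T/N = 0.250000
u = exp(sigma*sqrt(dt)) = 1.252323; d = 1/u = 0.798516
p = (exp((r-q)*dt) - d) / (u - d) = 0.432448
Discount per step: exp(-r*dt) = 0.997004
Stock lattice S(k, i) with i counting down-moves:
  k=0: S(0,0) = 9.8400
  k=1: S(1,0) = 12.3229; S(1,1) = 7.8574
  k=2: S(2,0) = 15.4322; S(2,1) = 9.8400; S(2,2) = 6.2743
  k=3: S(3,0) = 19.3261; S(3,1) = 12.3229; S(3,2) = 7.8574; S(3,3) = 5.0101
  k=4: S(4,0) = 24.2025; S(4,1) = 15.4322; S(4,2) = 9.8400; S(4,3) = 6.2743; S(4,4) = 4.0006
Terminal payoffs V(N, i) = max(S_T - K, 0):
  V(4,0) = 14.282495; V(4,1) = 5.512192; V(4,2) = 0.000000; V(4,3) = 0.000000; V(4,4) = 0.000000
Backward induction: V(k, i) = exp(-r*dt) * [p * V(k+1, i) + (1-p) * V(k+1, i+1)]; then take max(V_cont, immediate exercise) for American.
  V(3,0) = exp(-r*dt) * [p*14.282495 + (1-p)*5.512192] = 9.277016; exercise = 9.406084; V(3,0) = max -> 9.406084
  V(3,1) = exp(-r*dt) * [p*5.512192 + (1-p)*0.000000] = 2.376594; exercise = 2.402856; V(3,1) = max -> 2.402856
  V(3,2) = exp(-r*dt) * [p*0.000000 + (1-p)*0.000000] = 0.000000; exercise = 0.000000; V(3,2) = max -> 0.000000
  V(3,3) = exp(-r*dt) * [p*0.000000 + (1-p)*0.000000] = 0.000000; exercise = 0.000000; V(3,3) = max -> 0.000000
  V(2,0) = exp(-r*dt) * [p*9.406084 + (1-p)*2.402856] = 5.415115; exercise = 5.512192; V(2,0) = max -> 5.512192
  V(2,1) = exp(-r*dt) * [p*2.402856 + (1-p)*0.000000] = 1.035996; exercise = 0.000000; V(2,1) = max -> 1.035996
  V(2,2) = exp(-r*dt) * [p*0.000000 + (1-p)*0.000000] = 0.000000; exercise = 0.000000; V(2,2) = max -> 0.000000
  V(1,0) = exp(-r*dt) * [p*5.512192 + (1-p)*1.035996] = 2.962815; exercise = 2.402856; V(1,0) = max -> 2.962815
  V(1,1) = exp(-r*dt) * [p*1.035996 + (1-p)*0.000000] = 0.446672; exercise = 0.000000; V(1,1) = max -> 0.446672
  V(0,0) = exp(-r*dt) * [p*2.962815 + (1-p)*0.446672] = 1.530175; exercise = 0.000000; V(0,0) = max -> 1.530175

Answer: Price = V(0,0) = 1.5302
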